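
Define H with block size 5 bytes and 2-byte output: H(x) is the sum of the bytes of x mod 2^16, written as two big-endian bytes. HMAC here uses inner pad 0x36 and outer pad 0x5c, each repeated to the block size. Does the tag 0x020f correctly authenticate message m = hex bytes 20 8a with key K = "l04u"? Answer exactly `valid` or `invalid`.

Key "l04u" = 6c 30 34 75 is 4 bytes ≤ B = 5; zero-pad to 5 bytes: K' = 6c 30 34 75 00.
K' ⊕ ipad = 5a 06 02 43 36; K' ⊕ opad = 30 6c 68 29 5c.
Inner hash: sum = 90+6+2+67+54+32+138 = 389 → 01 85.
Outer hash (recomputed tag): sum = 48+108+104+41+92+1+133 = 527 → 02 0f.
Recomputed tag = 020f; claimed = 020f → match.

valid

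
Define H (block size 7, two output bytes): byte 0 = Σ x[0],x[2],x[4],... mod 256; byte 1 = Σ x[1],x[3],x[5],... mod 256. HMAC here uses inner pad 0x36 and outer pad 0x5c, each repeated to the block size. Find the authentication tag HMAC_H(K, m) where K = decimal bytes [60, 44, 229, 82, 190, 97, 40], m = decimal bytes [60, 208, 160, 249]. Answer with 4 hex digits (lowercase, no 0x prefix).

2007

Key decimal bytes [60, 44, 229, 82, 190, 97, 40] = 3c 2c e5 52 be 61 28 is exactly B = 7 bytes: K' = 3c 2c e5 52 be 61 28.
K' ⊕ ipad = 0a 1a d3 64 88 57 1e.  K' ⊕ opad = 60 70 b9 0e e2 3d 74.
Inner input = (K'⊕ipad) ∥ m = 0a 1a d3 64 88 57 1e ∥ 3c d0 a0 f9.
Inner hash: even-index sum = 844 mod 256 = 76; odd-index sum = 433 mod 256 = 177 → 4c b1.
Outer input = (K'⊕opad) ∥ inner = 60 70 b9 0e e2 3d 74 ∥ 4c b1.
Outer hash (tag): even-index sum = 800 mod 256 = 32; odd-index sum = 263 mod 256 = 7 → 20 07.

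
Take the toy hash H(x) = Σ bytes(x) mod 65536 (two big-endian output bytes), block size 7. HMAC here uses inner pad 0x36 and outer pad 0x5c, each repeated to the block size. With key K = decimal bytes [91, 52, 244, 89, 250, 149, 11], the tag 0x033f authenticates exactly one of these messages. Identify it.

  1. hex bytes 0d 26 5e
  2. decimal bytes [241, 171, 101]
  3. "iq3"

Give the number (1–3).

3

Key decimal bytes [91, 52, 244, 89, 250, 149, 11] = 5b 34 f4 59 fa 95 0b is exactly B = 7 bytes: K' = 5b 34 f4 59 fa 95 0b.
K' ⊕ ipad = 6d 02 c2 6f cc a3 3d; K' ⊕ opad = 07 68 a8 05 a6 c9 57.
m1: inner = H(6d 02 c2 6f cc a3 3d 0d 26 5e) = 03 dd; tag = H(07 68 a8 05 a6 c9 57 03 dd) = 03c2
m2: inner = H(6d 02 c2 6f cc a3 3d f1 ab 65) = 05 4d; tag = H(07 68 a8 05 a6 c9 57 05 4d) = 0334
m3: inner = H(6d 02 c2 6f cc a3 3d 69 71 33) = 04 59; tag = H(07 68 a8 05 a6 c9 57 04 59) = 033f ← matches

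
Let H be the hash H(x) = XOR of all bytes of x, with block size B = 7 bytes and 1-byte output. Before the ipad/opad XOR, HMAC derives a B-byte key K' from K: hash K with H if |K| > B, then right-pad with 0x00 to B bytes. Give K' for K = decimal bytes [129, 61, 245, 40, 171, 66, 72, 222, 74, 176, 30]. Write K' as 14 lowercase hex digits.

fa000000000000

|K| = 11 > B = 7, so first hash the key.
H(K): XOR 81⊕3d⊕f5⊕28⊕ab⊕42⊕48⊕de⊕4a⊕b0⊕1e = fa.
Zero-pad H(K) = fa to 7 bytes: K' = fa 00 00 00 00 00 00.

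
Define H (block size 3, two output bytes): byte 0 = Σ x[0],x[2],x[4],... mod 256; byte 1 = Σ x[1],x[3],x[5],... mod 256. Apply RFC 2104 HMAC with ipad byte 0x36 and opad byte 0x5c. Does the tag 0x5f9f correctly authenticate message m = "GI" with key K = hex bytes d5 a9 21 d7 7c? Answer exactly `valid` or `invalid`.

Key hex bytes d5 a9 21 d7 7c is 5 bytes > B = 3, so hash it first: H(key) = 72 80, then zero-pad to 3 bytes: K' = 72 80 00.
K' ⊕ ipad = 44 b6 36; K' ⊕ opad = 2e dc 5c.
Inner hash: even-index sum = 195 mod 256 = 195; odd-index sum = 253 mod 256 = 253 → c3 fd.
Outer hash (recomputed tag): even-index sum = 391 mod 256 = 135; odd-index sum = 415 mod 256 = 159 → 87 9f.
Recomputed tag = 879f; claimed = 5f9f → mismatch.

invalid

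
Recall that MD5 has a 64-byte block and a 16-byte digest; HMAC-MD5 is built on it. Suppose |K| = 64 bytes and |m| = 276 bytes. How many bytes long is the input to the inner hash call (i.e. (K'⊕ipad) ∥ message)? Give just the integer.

340

Key is 64 ≤ 64 bytes, zero-padded: |K'| = 64.
Inner input = (K'⊕ipad) ∥ m → 64 + 276 = 340 bytes.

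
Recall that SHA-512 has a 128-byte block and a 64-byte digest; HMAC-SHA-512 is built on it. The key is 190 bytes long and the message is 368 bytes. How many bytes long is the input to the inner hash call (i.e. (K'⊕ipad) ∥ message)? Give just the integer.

496

Key is 190 > 128 bytes, so it is hashed to 64 bytes then zero-padded to 128: |K'| = 128.
Inner input = (K'⊕ipad) ∥ m → 128 + 368 = 496 bytes.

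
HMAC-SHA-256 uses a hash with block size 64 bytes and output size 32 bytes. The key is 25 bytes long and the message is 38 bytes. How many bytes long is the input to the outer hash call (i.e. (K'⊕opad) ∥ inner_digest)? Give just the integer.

96

Key is 25 ≤ 64 bytes, zero-padded: |K'| = 64.
Outer input = (K'⊕opad) ∥ H(inner) → 64 + 32 = 96 bytes.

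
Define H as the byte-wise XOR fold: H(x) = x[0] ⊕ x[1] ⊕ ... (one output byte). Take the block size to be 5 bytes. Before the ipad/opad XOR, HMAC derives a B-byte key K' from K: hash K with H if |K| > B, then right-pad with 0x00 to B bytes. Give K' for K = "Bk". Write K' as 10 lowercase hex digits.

Key "Bk" = 42 6b is 2 bytes ≤ B = 5; zero-pad to 5 bytes: K' = 42 6b 00 00 00.

426b000000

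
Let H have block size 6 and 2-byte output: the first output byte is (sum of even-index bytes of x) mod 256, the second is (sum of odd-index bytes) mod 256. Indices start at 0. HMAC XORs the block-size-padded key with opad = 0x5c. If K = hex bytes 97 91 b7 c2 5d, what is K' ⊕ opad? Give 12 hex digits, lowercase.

cbcdeb9e015c

Key hex bytes 97 91 b7 c2 5d is 5 bytes ≤ B = 6; zero-pad to 6 bytes: K' = 97 91 b7 c2 5d 00.
XOR each byte with 0x5c: 97⊕5c=cb, 91⊕5c=cd, b7⊕5c=eb, c2⊕5c=9e, 5d⊕5c=01, 00⊕5c=5c.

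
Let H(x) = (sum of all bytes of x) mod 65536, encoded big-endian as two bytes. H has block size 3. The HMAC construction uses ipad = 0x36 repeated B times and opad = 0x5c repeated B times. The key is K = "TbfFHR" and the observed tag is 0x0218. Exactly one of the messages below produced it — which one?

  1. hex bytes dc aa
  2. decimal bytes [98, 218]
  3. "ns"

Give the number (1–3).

1

Key "TbfFHR" = 54 62 66 46 48 52 is 6 bytes > B = 3, so hash it first: H(key) = 01 fc, then zero-pad to 3 bytes: K' = 01 fc 00.
K' ⊕ ipad = 37 ca 36; K' ⊕ opad = 5d a0 5c.
m1: inner = H(37 ca 36 dc aa) = 02 bd; tag = H(5d a0 5c 02 bd) = 0218 ← matches
m2: inner = H(37 ca 36 62 da) = 02 73; tag = H(5d a0 5c 02 73) = 01ce
m3: inner = H(37 ca 36 6e 73) = 02 18; tag = H(5d a0 5c 02 18) = 0173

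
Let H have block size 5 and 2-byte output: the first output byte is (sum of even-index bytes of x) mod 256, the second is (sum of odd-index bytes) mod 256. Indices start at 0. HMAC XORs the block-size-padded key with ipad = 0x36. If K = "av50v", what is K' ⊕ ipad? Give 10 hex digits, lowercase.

Key "av50v" = 61 76 35 30 76 is exactly B = 5 bytes: K' = 61 76 35 30 76.
XOR each byte with 0x36: 61⊕36=57, 76⊕36=40, 35⊕36=03, 30⊕36=06, 76⊕36=40.

5740030640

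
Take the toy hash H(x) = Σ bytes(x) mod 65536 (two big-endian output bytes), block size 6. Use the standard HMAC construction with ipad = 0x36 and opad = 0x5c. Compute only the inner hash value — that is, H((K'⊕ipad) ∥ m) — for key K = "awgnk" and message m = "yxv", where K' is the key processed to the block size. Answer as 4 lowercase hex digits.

033b

Key "awgnk" = 61 77 67 6e 6b is 5 bytes ≤ B = 6; zero-pad to 6 bytes: K' = 61 77 67 6e 6b 00.
K' ⊕ ipad = 57 41 51 58 5d 36.
Inner input = 57 41 51 58 5d 36 ∥ 79 78 76.
Inner hash: sum = 87+65+81+88+93+54+121+120+118 = 827 → 03 3b.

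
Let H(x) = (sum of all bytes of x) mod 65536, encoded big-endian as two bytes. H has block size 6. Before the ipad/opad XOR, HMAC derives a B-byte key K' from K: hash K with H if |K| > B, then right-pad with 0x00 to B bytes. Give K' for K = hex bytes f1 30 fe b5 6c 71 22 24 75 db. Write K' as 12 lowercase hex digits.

|K| = 10 > B = 6, so first hash the key.
H(K): sum = 241+48+254+181+108+113+34+36+117+219 = 1351 → 05 47.
Zero-pad H(K) = 05 47 to 6 bytes: K' = 05 47 00 00 00 00.

054700000000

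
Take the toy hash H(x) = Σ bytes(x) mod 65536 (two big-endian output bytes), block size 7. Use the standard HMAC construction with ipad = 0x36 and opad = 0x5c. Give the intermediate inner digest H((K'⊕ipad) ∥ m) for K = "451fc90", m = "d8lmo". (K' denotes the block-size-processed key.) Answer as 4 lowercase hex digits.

02aa

Key "451fc90" = 34 35 31 66 63 39 30 is exactly B = 7 bytes: K' = 34 35 31 66 63 39 30.
K' ⊕ ipad = 02 03 07 50 55 0f 06.
Inner input = 02 03 07 50 55 0f 06 ∥ 64 38 6c 6d 6f.
Inner hash: sum = 2+3+7+80+85+15+6+100+56+108+109+111 = 682 → 02 aa.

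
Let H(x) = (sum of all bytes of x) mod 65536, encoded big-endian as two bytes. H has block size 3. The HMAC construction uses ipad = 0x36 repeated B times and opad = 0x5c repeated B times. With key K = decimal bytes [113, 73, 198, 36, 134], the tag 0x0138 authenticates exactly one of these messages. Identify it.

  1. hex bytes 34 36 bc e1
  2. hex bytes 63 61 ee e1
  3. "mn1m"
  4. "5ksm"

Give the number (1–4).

Key decimal bytes [113, 73, 198, 36, 134] = 71 49 c6 24 86 is 5 bytes > B = 3, so hash it first: H(key) = 02 2a, then zero-pad to 3 bytes: K' = 02 2a 00.
K' ⊕ ipad = 34 1c 36; K' ⊕ opad = 5e 76 5c.
m1: inner = H(34 1c 36 34 36 bc e1) = 02 8d; tag = H(5e 76 5c 02 8d) = 01bf
m2: inner = H(34 1c 36 63 61 ee e1) = 03 19; tag = H(5e 76 5c 03 19) = 014c
m3: inner = H(34 1c 36 6d 6e 31 6d) = 01 ff; tag = H(5e 76 5c 01 ff) = 0230
m4: inner = H(34 1c 36 35 6b 73 6d) = 02 06; tag = H(5e 76 5c 02 06) = 0138 ← matches

4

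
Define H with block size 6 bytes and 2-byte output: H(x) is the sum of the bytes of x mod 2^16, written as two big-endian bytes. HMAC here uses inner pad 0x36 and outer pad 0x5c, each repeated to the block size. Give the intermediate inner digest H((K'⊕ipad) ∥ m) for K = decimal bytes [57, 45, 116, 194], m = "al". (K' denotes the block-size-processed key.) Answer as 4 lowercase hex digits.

Key decimal bytes [57, 45, 116, 194] = 39 2d 74 c2 is 4 bytes ≤ B = 6; zero-pad to 6 bytes: K' = 39 2d 74 c2 00 00.
K' ⊕ ipad = 0f 1b 42 f4 36 36.
Inner input = 0f 1b 42 f4 36 36 ∥ 61 6c.
Inner hash: sum = 15+27+66+244+54+54+97+108 = 665 → 02 99.

0299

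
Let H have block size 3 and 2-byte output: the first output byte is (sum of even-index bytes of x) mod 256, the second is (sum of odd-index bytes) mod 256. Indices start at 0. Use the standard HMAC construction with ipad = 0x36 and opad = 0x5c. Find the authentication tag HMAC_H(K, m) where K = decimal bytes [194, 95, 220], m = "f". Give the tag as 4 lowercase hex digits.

ede1

Key decimal bytes [194, 95, 220] = c2 5f dc is exactly B = 3 bytes: K' = c2 5f dc.
K' ⊕ ipad = f4 69 ea.  K' ⊕ opad = 9e 03 80.
Inner input = (K'⊕ipad) ∥ m = f4 69 ea ∥ 66.
Inner hash: even-index sum = 478 mod 256 = 222; odd-index sum = 207 mod 256 = 207 → de cf.
Outer input = (K'⊕opad) ∥ inner = 9e 03 80 ∥ de cf.
Outer hash (tag): even-index sum = 493 mod 256 = 237; odd-index sum = 225 mod 256 = 225 → ed e1.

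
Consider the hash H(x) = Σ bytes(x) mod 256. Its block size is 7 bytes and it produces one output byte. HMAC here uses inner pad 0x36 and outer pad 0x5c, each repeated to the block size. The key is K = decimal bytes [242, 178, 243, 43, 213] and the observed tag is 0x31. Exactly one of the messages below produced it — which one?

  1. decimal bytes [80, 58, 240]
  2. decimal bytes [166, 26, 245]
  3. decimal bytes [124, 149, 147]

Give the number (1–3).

2

Key decimal bytes [242, 178, 243, 43, 213] = f2 b2 f3 2b d5 is 5 bytes ≤ B = 7; zero-pad to 7 bytes: K' = f2 b2 f3 2b d5 00 00.
K' ⊕ ipad = c4 84 c5 1d e3 36 36; K' ⊕ opad = ae ee af 77 89 5c 5c.
m1: inner = H(c4 84 c5 1d e3 36 36 50 3a f0) = f3; tag = H(ae ee af 77 89 5c 5c f3) = f6
m2: inner = H(c4 84 c5 1d e3 36 36 a6 1a f5) = 2e; tag = H(ae ee af 77 89 5c 5c 2e) = 31 ← matches
m3: inner = H(c4 84 c5 1d e3 36 36 7c 95 93) = 1d; tag = H(ae ee af 77 89 5c 5c 1d) = 20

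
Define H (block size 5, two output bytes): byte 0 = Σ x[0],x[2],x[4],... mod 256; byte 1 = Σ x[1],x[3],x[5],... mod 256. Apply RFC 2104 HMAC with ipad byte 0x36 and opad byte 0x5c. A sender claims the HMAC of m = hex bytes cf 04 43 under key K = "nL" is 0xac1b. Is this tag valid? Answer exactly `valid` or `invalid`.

invalid

Key "nL" = 6e 4c is 2 bytes ≤ B = 5; zero-pad to 5 bytes: K' = 6e 4c 00 00 00.
K' ⊕ ipad = 58 7a 36 36 36; K' ⊕ opad = 32 10 5c 5c 5c.
Inner hash: even-index sum = 200 mod 256 = 200; odd-index sum = 450 mod 256 = 194 → c8 c2.
Outer hash (recomputed tag): even-index sum = 428 mod 256 = 172; odd-index sum = 308 mod 256 = 52 → ac 34.
Recomputed tag = ac34; claimed = ac1b → mismatch.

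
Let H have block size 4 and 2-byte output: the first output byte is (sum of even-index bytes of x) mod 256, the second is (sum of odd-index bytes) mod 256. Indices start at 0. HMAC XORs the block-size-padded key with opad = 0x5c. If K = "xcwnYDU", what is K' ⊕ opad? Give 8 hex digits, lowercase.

Key "xcwnYDU" = 78 63 77 6e 59 44 55 is 7 bytes > B = 4, so hash it first: H(key) = 9d 15, then zero-pad to 4 bytes: K' = 9d 15 00 00.
XOR each byte with 0x5c: 9d⊕5c=c1, 15⊕5c=49, 00⊕5c=5c, 00⊕5c=5c.

c1495c5c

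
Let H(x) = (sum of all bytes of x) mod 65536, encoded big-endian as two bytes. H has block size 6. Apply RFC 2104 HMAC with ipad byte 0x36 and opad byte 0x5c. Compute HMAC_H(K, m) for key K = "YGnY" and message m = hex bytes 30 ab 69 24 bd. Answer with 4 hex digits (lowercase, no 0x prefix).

014b

Key "YGnY" = 59 47 6e 59 is 4 bytes ≤ B = 6; zero-pad to 6 bytes: K' = 59 47 6e 59 00 00.
K' ⊕ ipad = 6f 71 58 6f 36 36.  K' ⊕ opad = 05 1b 32 05 5c 5c.
Inner input = (K'⊕ipad) ∥ m = 6f 71 58 6f 36 36 ∥ 30 ab 69 24 bd.
Inner hash: sum = 111+113+88+111+54+54+48+171+105+36+189 = 1080 → 04 38.
Outer input = (K'⊕opad) ∥ inner = 05 1b 32 05 5c 5c ∥ 04 38.
Outer hash (tag): sum = 5+27+50+5+92+92+4+56 = 331 → 01 4b.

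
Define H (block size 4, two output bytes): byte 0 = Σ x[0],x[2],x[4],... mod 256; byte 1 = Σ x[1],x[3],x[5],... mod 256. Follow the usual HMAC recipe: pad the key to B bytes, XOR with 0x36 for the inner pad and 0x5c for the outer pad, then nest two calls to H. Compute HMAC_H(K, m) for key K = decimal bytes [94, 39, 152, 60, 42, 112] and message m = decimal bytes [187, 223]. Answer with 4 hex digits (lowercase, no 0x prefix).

Key decimal bytes [94, 39, 152, 60, 42, 112] = 5e 27 98 3c 2a 70 is 6 bytes > B = 4, so hash it first: H(key) = 20 d3, then zero-pad to 4 bytes: K' = 20 d3 00 00.
K' ⊕ ipad = 16 e5 36 36.  K' ⊕ opad = 7c 8f 5c 5c.
Inner input = (K'⊕ipad) ∥ m = 16 e5 36 36 ∥ bb df.
Inner hash: even-index sum = 263 mod 256 = 7; odd-index sum = 506 mod 256 = 250 → 07 fa.
Outer input = (K'⊕opad) ∥ inner = 7c 8f 5c 5c ∥ 07 fa.
Outer hash (tag): even-index sum = 223 mod 256 = 223; odd-index sum = 485 mod 256 = 229 → df e5.

dfe5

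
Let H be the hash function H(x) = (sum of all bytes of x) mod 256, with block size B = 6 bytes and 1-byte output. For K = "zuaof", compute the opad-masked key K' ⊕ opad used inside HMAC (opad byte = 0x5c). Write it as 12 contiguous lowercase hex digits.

26293d333a5c

Key "zuaof" = 7a 75 61 6f 66 is 5 bytes ≤ B = 6; zero-pad to 6 bytes: K' = 7a 75 61 6f 66 00.
XOR each byte with 0x5c: 7a⊕5c=26, 75⊕5c=29, 61⊕5c=3d, 6f⊕5c=33, 66⊕5c=3a, 00⊕5c=5c.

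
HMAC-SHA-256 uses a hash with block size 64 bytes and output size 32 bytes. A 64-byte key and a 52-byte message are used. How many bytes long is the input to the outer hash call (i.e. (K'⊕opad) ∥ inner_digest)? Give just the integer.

Key is 64 ≤ 64 bytes, zero-padded: |K'| = 64.
Outer input = (K'⊕opad) ∥ H(inner) → 64 + 32 = 96 bytes.

96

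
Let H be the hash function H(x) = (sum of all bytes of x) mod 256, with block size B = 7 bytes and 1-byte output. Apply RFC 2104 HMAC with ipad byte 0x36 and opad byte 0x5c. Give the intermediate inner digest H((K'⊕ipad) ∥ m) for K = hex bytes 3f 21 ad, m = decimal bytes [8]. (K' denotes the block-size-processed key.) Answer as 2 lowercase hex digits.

9b

Key hex bytes 3f 21 ad is 3 bytes ≤ B = 7; zero-pad to 7 bytes: K' = 3f 21 ad 00 00 00 00.
K' ⊕ ipad = 09 17 9b 36 36 36 36.
Inner input = 09 17 9b 36 36 36 36 ∥ 08.
Inner hash: sum = 9+23+155+54+54+54+54+8 = 411; mod 256 = 155 → 9b.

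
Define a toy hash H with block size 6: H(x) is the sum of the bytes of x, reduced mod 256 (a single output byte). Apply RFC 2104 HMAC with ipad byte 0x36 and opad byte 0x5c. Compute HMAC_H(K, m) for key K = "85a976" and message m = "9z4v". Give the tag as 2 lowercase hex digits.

19

Key "85a976" = 38 35 61 39 37 36 is exactly B = 6 bytes: K' = 38 35 61 39 37 36.
K' ⊕ ipad = 0e 03 57 0f 01 00.  K' ⊕ opad = 64 69 3d 65 6b 6a.
Inner input = (K'⊕ipad) ∥ m = 0e 03 57 0f 01 00 ∥ 39 7a 34 76.
Inner hash: sum = 14+3+87+15+1+0+57+122+52+118 = 469; mod 256 = 213 → d5.
Outer input = (K'⊕opad) ∥ inner = 64 69 3d 65 6b 6a ∥ d5.
Outer hash (tag): sum = 100+105+61+101+107+106+213 = 793; mod 256 = 25 → 19.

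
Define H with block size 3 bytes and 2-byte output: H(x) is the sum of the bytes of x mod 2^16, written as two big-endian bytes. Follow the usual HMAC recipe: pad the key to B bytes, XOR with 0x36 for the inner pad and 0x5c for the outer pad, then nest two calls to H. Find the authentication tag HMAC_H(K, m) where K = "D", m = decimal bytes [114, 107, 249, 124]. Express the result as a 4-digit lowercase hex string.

0103

Key "D" = 44 is 1 byte ≤ B = 3; zero-pad to 3 bytes: K' = 44 00 00.
K' ⊕ ipad = 72 36 36.  K' ⊕ opad = 18 5c 5c.
Inner input = (K'⊕ipad) ∥ m = 72 36 36 ∥ 72 6b f9 7c.
Inner hash: sum = 114+54+54+114+107+249+124 = 816 → 03 30.
Outer input = (K'⊕opad) ∥ inner = 18 5c 5c ∥ 03 30.
Outer hash (tag): sum = 24+92+92+3+48 = 259 → 01 03.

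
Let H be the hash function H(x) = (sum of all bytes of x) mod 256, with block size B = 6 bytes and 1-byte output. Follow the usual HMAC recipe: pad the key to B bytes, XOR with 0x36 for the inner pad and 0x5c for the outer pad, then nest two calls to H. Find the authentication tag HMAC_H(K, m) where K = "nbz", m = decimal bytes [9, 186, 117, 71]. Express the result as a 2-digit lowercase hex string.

Key "nbz" = 6e 62 7a is 3 bytes ≤ B = 6; zero-pad to 6 bytes: K' = 6e 62 7a 00 00 00.
K' ⊕ ipad = 58 54 4c 36 36 36.  K' ⊕ opad = 32 3e 26 5c 5c 5c.
Inner input = (K'⊕ipad) ∥ m = 58 54 4c 36 36 36 ∥ 09 ba 75 47.
Inner hash: sum = 88+84+76+54+54+54+9+186+117+71 = 793; mod 256 = 25 → 19.
Outer input = (K'⊕opad) ∥ inner = 32 3e 26 5c 5c 5c ∥ 19.
Outer hash (tag): sum = 50+62+38+92+92+92+25 = 451; mod 256 = 195 → c3.

c3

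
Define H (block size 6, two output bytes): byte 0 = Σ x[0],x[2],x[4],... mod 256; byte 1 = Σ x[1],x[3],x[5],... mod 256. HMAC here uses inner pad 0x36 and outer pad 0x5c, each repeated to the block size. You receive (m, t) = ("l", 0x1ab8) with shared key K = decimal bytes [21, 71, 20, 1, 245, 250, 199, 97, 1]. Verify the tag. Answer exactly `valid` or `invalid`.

valid

Key decimal bytes [21, 71, 20, 1, 245, 250, 199, 97, 1] = 15 47 14 01 f5 fa c7 61 01 is 9 bytes > B = 6, so hash it first: H(key) = e6 a3, then zero-pad to 6 bytes: K' = e6 a3 00 00 00 00.
K' ⊕ ipad = d0 95 36 36 36 36; K' ⊕ opad = ba ff 5c 5c 5c 5c.
Inner hash: even-index sum = 424 mod 256 = 168; odd-index sum = 257 mod 256 = 1 → a8 01.
Outer hash (recomputed tag): even-index sum = 538 mod 256 = 26; odd-index sum = 440 mod 256 = 184 → 1a b8.
Recomputed tag = 1ab8; claimed = 1ab8 → match.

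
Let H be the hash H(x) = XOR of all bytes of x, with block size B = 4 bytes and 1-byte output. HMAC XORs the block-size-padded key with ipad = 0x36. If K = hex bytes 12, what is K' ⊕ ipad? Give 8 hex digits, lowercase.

Key hex bytes 12 is 1 byte ≤ B = 4; zero-pad to 4 bytes: K' = 12 00 00 00.
XOR each byte with 0x36: 12⊕36=24, 00⊕36=36, 00⊕36=36, 00⊕36=36.

24363636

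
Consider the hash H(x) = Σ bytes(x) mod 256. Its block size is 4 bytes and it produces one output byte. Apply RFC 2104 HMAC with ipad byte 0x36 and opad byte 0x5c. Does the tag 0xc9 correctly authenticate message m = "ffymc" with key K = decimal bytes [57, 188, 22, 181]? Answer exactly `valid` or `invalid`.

valid

Key decimal bytes [57, 188, 22, 181] = 39 bc 16 b5 is exactly B = 4 bytes: K' = 39 bc 16 b5.
K' ⊕ ipad = 0f 8a 20 83; K' ⊕ opad = 65 e0 4a e9.
Inner hash: sum = 15+138+32+131+102+102+121+109+99 = 849; mod 256 = 81 → 51.
Outer hash (recomputed tag): sum = 101+224+74+233+81 = 713; mod 256 = 201 → c9.
Recomputed tag = c9; claimed = c9 → match.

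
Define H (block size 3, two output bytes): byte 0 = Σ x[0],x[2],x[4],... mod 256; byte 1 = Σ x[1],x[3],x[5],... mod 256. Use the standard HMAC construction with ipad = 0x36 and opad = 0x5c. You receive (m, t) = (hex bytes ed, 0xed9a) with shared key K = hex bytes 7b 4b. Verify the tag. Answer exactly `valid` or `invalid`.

Key hex bytes 7b 4b is 2 bytes ≤ B = 3; zero-pad to 3 bytes: K' = 7b 4b 00.
K' ⊕ ipad = 4d 7d 36; K' ⊕ opad = 27 17 5c.
Inner hash: even-index sum = 131 mod 256 = 131; odd-index sum = 362 mod 256 = 106 → 83 6a.
Outer hash (recomputed tag): even-index sum = 237 mod 256 = 237; odd-index sum = 154 mod 256 = 154 → ed 9a.
Recomputed tag = ed9a; claimed = ed9a → match.

valid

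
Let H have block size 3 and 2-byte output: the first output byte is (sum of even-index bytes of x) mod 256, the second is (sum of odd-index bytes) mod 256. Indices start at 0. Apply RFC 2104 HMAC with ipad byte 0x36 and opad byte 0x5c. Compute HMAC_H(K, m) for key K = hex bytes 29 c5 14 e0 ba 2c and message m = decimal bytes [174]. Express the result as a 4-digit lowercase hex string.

9c84

Key hex bytes 29 c5 14 e0 ba 2c is 6 bytes > B = 3, so hash it first: H(key) = f7 d1, then zero-pad to 3 bytes: K' = f7 d1 00.
K' ⊕ ipad = c1 e7 36.  K' ⊕ opad = ab 8d 5c.
Inner input = (K'⊕ipad) ∥ m = c1 e7 36 ∥ ae.
Inner hash: even-index sum = 247 mod 256 = 247; odd-index sum = 405 mod 256 = 149 → f7 95.
Outer input = (K'⊕opad) ∥ inner = ab 8d 5c ∥ f7 95.
Outer hash (tag): even-index sum = 412 mod 256 = 156; odd-index sum = 388 mod 256 = 132 → 9c 84.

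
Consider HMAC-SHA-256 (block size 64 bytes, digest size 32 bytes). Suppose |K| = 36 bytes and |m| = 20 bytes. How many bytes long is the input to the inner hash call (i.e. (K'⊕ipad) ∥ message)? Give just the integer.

84

Key is 36 ≤ 64 bytes, zero-padded: |K'| = 64.
Inner input = (K'⊕ipad) ∥ m → 64 + 20 = 84 bytes.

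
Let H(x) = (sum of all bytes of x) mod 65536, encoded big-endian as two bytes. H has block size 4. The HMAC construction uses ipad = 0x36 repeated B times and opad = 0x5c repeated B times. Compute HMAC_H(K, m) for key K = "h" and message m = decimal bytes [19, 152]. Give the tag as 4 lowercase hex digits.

01f4

Key "h" = 68 is 1 byte ≤ B = 4; zero-pad to 4 bytes: K' = 68 00 00 00.
K' ⊕ ipad = 5e 36 36 36.  K' ⊕ opad = 34 5c 5c 5c.
Inner input = (K'⊕ipad) ∥ m = 5e 36 36 36 ∥ 13 98.
Inner hash: sum = 94+54+54+54+19+152 = 427 → 01 ab.
Outer input = (K'⊕opad) ∥ inner = 34 5c 5c 5c ∥ 01 ab.
Outer hash (tag): sum = 52+92+92+92+1+171 = 500 → 01 f4.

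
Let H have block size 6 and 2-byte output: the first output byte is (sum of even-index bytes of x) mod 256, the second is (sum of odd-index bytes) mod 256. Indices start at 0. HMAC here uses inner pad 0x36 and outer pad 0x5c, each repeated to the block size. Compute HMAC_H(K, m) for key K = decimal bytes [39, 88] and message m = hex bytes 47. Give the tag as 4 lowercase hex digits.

f796

Key decimal bytes [39, 88] = 27 58 is 2 bytes ≤ B = 6; zero-pad to 6 bytes: K' = 27 58 00 00 00 00.
K' ⊕ ipad = 11 6e 36 36 36 36.  K' ⊕ opad = 7b 04 5c 5c 5c 5c.
Inner input = (K'⊕ipad) ∥ m = 11 6e 36 36 36 36 ∥ 47.
Inner hash: even-index sum = 196 mod 256 = 196; odd-index sum = 218 mod 256 = 218 → c4 da.
Outer input = (K'⊕opad) ∥ inner = 7b 04 5c 5c 5c 5c ∥ c4 da.
Outer hash (tag): even-index sum = 503 mod 256 = 247; odd-index sum = 406 mod 256 = 150 → f7 96.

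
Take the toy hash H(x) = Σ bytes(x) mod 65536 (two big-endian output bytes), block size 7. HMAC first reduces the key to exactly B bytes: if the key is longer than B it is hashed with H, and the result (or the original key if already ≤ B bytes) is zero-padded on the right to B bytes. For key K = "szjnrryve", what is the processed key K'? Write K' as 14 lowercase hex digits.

|K| = 9 > B = 7, so first hash the key.
H(K): sum = 115+122+106+110+114+114+121+118+101 = 1021 → 03 fd.
Zero-pad H(K) = 03 fd to 7 bytes: K' = 03 fd 00 00 00 00 00.

03fd0000000000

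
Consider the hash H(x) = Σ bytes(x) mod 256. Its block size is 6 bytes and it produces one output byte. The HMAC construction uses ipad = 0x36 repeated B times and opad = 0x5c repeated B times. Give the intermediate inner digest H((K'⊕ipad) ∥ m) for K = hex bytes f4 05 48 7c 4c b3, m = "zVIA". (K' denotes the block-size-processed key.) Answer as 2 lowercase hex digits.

16

Key hex bytes f4 05 48 7c 4c b3 is exactly B = 6 bytes: K' = f4 05 48 7c 4c b3.
K' ⊕ ipad = c2 33 7e 4a 7a 85.
Inner input = c2 33 7e 4a 7a 85 ∥ 7a 56 49 41.
Inner hash: sum = 194+51+126+74+122+133+122+86+73+65 = 1046; mod 256 = 22 → 16.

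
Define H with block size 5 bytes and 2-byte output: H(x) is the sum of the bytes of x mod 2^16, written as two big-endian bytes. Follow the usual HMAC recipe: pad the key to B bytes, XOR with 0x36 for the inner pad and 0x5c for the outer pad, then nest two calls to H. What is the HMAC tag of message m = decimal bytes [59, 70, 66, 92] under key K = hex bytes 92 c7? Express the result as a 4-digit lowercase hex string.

02d6

Key hex bytes 92 c7 is 2 bytes ≤ B = 5; zero-pad to 5 bytes: K' = 92 c7 00 00 00.
K' ⊕ ipad = a4 f1 36 36 36.  K' ⊕ opad = ce 9b 5c 5c 5c.
Inner input = (K'⊕ipad) ∥ m = a4 f1 36 36 36 ∥ 3b 46 42 5c.
Inner hash: sum = 164+241+54+54+54+59+70+66+92 = 854 → 03 56.
Outer input = (K'⊕opad) ∥ inner = ce 9b 5c 5c 5c ∥ 03 56.
Outer hash (tag): sum = 206+155+92+92+92+3+86 = 726 → 02 d6.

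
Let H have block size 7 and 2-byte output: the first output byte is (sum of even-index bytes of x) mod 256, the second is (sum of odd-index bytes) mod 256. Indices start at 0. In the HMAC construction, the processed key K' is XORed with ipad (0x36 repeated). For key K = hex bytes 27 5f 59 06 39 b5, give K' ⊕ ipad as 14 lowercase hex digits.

Key hex bytes 27 5f 59 06 39 b5 is 6 bytes ≤ B = 7; zero-pad to 7 bytes: K' = 27 5f 59 06 39 b5 00.
XOR each byte with 0x36: 27⊕36=11, 5f⊕36=69, 59⊕36=6f, 06⊕36=30, 39⊕36=0f, b5⊕36=83, 00⊕36=36.

11696f300f8336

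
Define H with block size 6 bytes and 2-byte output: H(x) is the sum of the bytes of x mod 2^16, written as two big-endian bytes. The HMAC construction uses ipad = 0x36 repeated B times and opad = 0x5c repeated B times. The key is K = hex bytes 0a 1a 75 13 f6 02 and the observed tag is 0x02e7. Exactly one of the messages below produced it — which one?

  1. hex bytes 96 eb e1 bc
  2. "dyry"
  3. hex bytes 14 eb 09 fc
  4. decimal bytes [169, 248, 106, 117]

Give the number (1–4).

Key hex bytes 0a 1a 75 13 f6 02 is exactly B = 6 bytes: K' = 0a 1a 75 13 f6 02.
K' ⊕ ipad = 3c 2c 43 25 c0 34; K' ⊕ opad = 56 46 29 4f aa 5e.
m1: inner = H(3c 2c 43 25 c0 34 96 eb e1 bc) = 04 e2; tag = H(56 46 29 4f aa 5e 04 e2) = 0302
m2: inner = H(3c 2c 43 25 c0 34 64 79 72 79) = 03 8c; tag = H(56 46 29 4f aa 5e 03 8c) = 02ab
m3: inner = H(3c 2c 43 25 c0 34 14 eb 09 fc) = 03 c8; tag = H(56 46 29 4f aa 5e 03 c8) = 02e7 ← matches
m4: inner = H(3c 2c 43 25 c0 34 a9 f8 6a 75) = 04 44; tag = H(56 46 29 4f aa 5e 04 44) = 0264

3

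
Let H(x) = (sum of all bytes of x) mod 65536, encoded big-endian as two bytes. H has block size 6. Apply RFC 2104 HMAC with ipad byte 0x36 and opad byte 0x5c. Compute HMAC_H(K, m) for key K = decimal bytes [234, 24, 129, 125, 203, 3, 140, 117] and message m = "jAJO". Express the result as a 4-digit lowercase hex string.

Key decimal bytes [234, 24, 129, 125, 203, 3, 140, 117] = ea 18 81 7d cb 03 8c 75 is 8 bytes > B = 6, so hash it first: H(key) = 03 cf, then zero-pad to 6 bytes: K' = 03 cf 00 00 00 00.
K' ⊕ ipad = 35 f9 36 36 36 36.  K' ⊕ opad = 5f 93 5c 5c 5c 5c.
Inner input = (K'⊕ipad) ∥ m = 35 f9 36 36 36 36 ∥ 6a 41 4a 4f.
Inner hash: sum = 53+249+54+54+54+54+106+65+74+79 = 842 → 03 4a.
Outer input = (K'⊕opad) ∥ inner = 5f 93 5c 5c 5c 5c ∥ 03 4a.
Outer hash (tag): sum = 95+147+92+92+92+92+3+74 = 687 → 02 af.

02af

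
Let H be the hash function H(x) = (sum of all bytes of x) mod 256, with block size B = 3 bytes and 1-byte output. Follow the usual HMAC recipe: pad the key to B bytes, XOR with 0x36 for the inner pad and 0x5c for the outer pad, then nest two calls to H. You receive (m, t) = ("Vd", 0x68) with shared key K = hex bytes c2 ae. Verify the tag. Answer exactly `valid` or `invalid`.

Key hex bytes c2 ae is 2 bytes ≤ B = 3; zero-pad to 3 bytes: K' = c2 ae 00.
K' ⊕ ipad = f4 98 36; K' ⊕ opad = 9e f2 5c.
Inner hash: sum = 244+152+54+86+100 = 636; mod 256 = 124 → 7c.
Outer hash (recomputed tag): sum = 158+242+92+124 = 616; mod 256 = 104 → 68.
Recomputed tag = 68; claimed = 68 → match.

valid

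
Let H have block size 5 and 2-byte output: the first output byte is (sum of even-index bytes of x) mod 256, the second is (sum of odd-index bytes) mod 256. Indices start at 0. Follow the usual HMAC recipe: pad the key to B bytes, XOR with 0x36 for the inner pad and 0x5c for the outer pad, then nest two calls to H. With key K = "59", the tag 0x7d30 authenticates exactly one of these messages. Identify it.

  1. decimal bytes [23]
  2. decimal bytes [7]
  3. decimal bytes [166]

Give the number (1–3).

Key "59" = 35 39 is 2 bytes ≤ B = 5; zero-pad to 5 bytes: K' = 35 39 00 00 00.
K' ⊕ ipad = 03 0f 36 36 36; K' ⊕ opad = 69 65 5c 5c 5c.
m1: inner = H(03 0f 36 36 36 17) = 6f 5c; tag = H(69 65 5c 5c 5c 6f 5c) = 7d30 ← matches
m2: inner = H(03 0f 36 36 36 07) = 6f 4c; tag = H(69 65 5c 5c 5c 6f 4c) = 6d30
m3: inner = H(03 0f 36 36 36 a6) = 6f eb; tag = H(69 65 5c 5c 5c 6f eb) = 0c30

1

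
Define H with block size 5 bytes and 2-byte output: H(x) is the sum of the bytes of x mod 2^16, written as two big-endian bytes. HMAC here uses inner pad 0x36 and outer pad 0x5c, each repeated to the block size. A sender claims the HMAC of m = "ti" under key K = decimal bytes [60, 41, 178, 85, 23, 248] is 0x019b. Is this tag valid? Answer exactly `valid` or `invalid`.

Key decimal bytes [60, 41, 178, 85, 23, 248] = 3c 29 b2 55 17 f8 is 6 bytes > B = 5, so hash it first: H(key) = 02 7b, then zero-pad to 5 bytes: K' = 02 7b 00 00 00.
K' ⊕ ipad = 34 4d 36 36 36; K' ⊕ opad = 5e 27 5c 5c 5c.
Inner hash: sum = 52+77+54+54+54+116+105 = 512 → 02 00.
Outer hash (recomputed tag): sum = 94+39+92+92+92+2+0 = 411 → 01 9b.
Recomputed tag = 019b; claimed = 019b → match.

valid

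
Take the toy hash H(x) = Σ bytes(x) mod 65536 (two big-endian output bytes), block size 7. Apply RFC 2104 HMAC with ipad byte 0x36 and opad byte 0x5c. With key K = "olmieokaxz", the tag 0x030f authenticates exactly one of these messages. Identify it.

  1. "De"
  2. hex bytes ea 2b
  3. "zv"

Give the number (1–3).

Key "olmieokaxz" = 6f 6c 6d 69 65 6f 6b 61 78 7a is 10 bytes > B = 7, so hash it first: H(key) = 04 43, then zero-pad to 7 bytes: K' = 04 43 00 00 00 00 00.
K' ⊕ ipad = 32 75 36 36 36 36 36; K' ⊕ opad = 58 1f 5c 5c 5c 5c 5c.
m1: inner = H(32 75 36 36 36 36 36 44 65) = 02 5e; tag = H(58 1f 5c 5c 5c 5c 5c 02 5e) = 02a3
m2: inner = H(32 75 36 36 36 36 36 ea 2b) = 02 ca; tag = H(58 1f 5c 5c 5c 5c 5c 02 ca) = 030f ← matches
m3: inner = H(32 75 36 36 36 36 36 7a 76) = 02 a5; tag = H(58 1f 5c 5c 5c 5c 5c 02 a5) = 02ea

2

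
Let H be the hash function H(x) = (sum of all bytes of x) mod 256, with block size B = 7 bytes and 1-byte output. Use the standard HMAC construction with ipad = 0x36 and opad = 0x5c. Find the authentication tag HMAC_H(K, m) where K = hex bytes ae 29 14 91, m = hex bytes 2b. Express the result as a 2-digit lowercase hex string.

dd

Key hex bytes ae 29 14 91 is 4 bytes ≤ B = 7; zero-pad to 7 bytes: K' = ae 29 14 91 00 00 00.
K' ⊕ ipad = 98 1f 22 a7 36 36 36.  K' ⊕ opad = f2 75 48 cd 5c 5c 5c.
Inner input = (K'⊕ipad) ∥ m = 98 1f 22 a7 36 36 36 ∥ 2b.
Inner hash: sum = 152+31+34+167+54+54+54+43 = 589; mod 256 = 77 → 4d.
Outer input = (K'⊕opad) ∥ inner = f2 75 48 cd 5c 5c 5c ∥ 4d.
Outer hash (tag): sum = 242+117+72+205+92+92+92+77 = 989; mod 256 = 221 → dd.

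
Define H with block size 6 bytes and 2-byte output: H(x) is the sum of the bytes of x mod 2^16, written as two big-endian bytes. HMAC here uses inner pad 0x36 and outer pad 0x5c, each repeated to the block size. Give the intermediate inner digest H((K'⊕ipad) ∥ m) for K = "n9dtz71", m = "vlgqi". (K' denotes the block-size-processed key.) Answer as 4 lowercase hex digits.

Key "n9dtz71" = 6e 39 64 74 7a 37 31 is 7 bytes > B = 6, so hash it first: H(key) = 02 61, then zero-pad to 6 bytes: K' = 02 61 00 00 00 00.
K' ⊕ ipad = 34 57 36 36 36 36.
Inner input = 34 57 36 36 36 36 ∥ 76 6c 67 71 69.
Inner hash: sum = 52+87+54+54+54+54+118+108+103+113+105 = 902 → 03 86.

0386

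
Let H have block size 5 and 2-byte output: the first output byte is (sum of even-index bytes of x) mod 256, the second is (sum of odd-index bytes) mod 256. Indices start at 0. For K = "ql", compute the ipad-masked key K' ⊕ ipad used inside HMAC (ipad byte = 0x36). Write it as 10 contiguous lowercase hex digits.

475a363636

Key "ql" = 71 6c is 2 bytes ≤ B = 5; zero-pad to 5 bytes: K' = 71 6c 00 00 00.
XOR each byte with 0x36: 71⊕36=47, 6c⊕36=5a, 00⊕36=36, 00⊕36=36, 00⊕36=36.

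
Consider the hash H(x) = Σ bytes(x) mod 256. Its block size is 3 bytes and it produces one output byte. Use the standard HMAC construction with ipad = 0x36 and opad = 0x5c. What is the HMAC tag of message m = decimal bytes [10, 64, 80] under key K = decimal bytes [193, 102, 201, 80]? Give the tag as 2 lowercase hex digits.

50

Key decimal bytes [193, 102, 201, 80] = c1 66 c9 50 is 4 bytes > B = 3, so hash it first: H(key) = 40, then zero-pad to 3 bytes: K' = 40 00 00.
K' ⊕ ipad = 76 36 36.  K' ⊕ opad = 1c 5c 5c.
Inner input = (K'⊕ipad) ∥ m = 76 36 36 ∥ 0a 40 50.
Inner hash: sum = 118+54+54+10+64+80 = 380; mod 256 = 124 → 7c.
Outer input = (K'⊕opad) ∥ inner = 1c 5c 5c ∥ 7c.
Outer hash (tag): sum = 28+92+92+124 = 336; mod 256 = 80 → 50.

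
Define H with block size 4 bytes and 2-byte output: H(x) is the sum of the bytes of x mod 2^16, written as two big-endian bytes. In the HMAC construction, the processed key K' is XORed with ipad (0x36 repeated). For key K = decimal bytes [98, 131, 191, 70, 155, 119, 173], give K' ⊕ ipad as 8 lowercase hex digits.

Key decimal bytes [98, 131, 191, 70, 155, 119, 173] = 62 83 bf 46 9b 77 ad is 7 bytes > B = 4, so hash it first: H(key) = 03 a9, then zero-pad to 4 bytes: K' = 03 a9 00 00.
XOR each byte with 0x36: 03⊕36=35, a9⊕36=9f, 00⊕36=36, 00⊕36=36.

359f3636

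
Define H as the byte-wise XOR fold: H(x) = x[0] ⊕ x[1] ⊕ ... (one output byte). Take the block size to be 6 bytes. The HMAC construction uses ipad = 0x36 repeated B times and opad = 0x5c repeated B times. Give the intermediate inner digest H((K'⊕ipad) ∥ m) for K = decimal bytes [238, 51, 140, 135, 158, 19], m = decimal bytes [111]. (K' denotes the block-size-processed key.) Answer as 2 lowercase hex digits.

Key decimal bytes [238, 51, 140, 135, 158, 19] = ee 33 8c 87 9e 13 is exactly B = 6 bytes: K' = ee 33 8c 87 9e 13.
K' ⊕ ipad = d8 05 ba b1 a8 25.
Inner input = d8 05 ba b1 a8 25 ∥ 6f.
Inner hash: XOR d8⊕05⊕ba⊕b1⊕a8⊕25⊕6f = 34.

34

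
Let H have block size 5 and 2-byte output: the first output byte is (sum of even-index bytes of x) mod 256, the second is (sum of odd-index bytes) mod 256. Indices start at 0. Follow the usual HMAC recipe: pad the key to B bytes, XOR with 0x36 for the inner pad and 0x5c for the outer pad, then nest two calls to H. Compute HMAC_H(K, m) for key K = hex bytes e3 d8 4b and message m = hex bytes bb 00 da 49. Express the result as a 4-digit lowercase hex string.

Key hex bytes e3 d8 4b is 3 bytes ≤ B = 5; zero-pad to 5 bytes: K' = e3 d8 4b 00 00.
K' ⊕ ipad = d5 ee 7d 36 36.  K' ⊕ opad = bf 84 17 5c 5c.
Inner input = (K'⊕ipad) ∥ m = d5 ee 7d 36 36 ∥ bb 00 da 49.
Inner hash: even-index sum = 465 mod 256 = 209; odd-index sum = 697 mod 256 = 185 → d1 b9.
Outer input = (K'⊕opad) ∥ inner = bf 84 17 5c 5c ∥ d1 b9.
Outer hash (tag): even-index sum = 491 mod 256 = 235; odd-index sum = 433 mod 256 = 177 → eb b1.

ebb1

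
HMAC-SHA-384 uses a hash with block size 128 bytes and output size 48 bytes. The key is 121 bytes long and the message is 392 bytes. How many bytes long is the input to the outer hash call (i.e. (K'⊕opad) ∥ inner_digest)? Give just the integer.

Key is 121 ≤ 128 bytes, zero-padded: |K'| = 128.
Outer input = (K'⊕opad) ∥ H(inner) → 128 + 48 = 176 bytes.

176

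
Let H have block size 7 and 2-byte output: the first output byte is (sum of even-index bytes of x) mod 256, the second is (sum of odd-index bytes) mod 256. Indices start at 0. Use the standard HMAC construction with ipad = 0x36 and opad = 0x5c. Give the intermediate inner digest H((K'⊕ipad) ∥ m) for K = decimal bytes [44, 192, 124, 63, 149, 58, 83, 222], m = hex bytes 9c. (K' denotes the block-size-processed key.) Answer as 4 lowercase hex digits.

Key decimal bytes [44, 192, 124, 63, 149, 58, 83, 222] = 2c c0 7c 3f 95 3a 53 de is 8 bytes > B = 7, so hash it first: H(key) = 90 17, then zero-pad to 7 bytes: K' = 90 17 00 00 00 00 00.
K' ⊕ ipad = a6 21 36 36 36 36 36.
Inner input = a6 21 36 36 36 36 36 ∥ 9c.
Inner hash: even-index sum = 328 mod 256 = 72; odd-index sum = 297 mod 256 = 41 → 48 29.

4829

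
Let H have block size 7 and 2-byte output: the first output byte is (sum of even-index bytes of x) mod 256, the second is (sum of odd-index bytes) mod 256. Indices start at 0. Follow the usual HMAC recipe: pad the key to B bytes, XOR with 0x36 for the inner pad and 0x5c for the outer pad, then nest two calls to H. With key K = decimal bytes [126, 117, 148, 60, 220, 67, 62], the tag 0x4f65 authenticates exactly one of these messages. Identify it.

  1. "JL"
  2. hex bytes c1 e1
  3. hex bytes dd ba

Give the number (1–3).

2

Key decimal bytes [126, 117, 148, 60, 220, 67, 62] = 7e 75 94 3c dc 43 3e is exactly B = 7 bytes: K' = 7e 75 94 3c dc 43 3e.
K' ⊕ ipad = 48 43 a2 0a ea 75 08; K' ⊕ opad = 22 29 c8 60 80 1f 62.
m1: inner = H(48 43 a2 0a ea 75 08 4a 4c) = 28 0c; tag = H(22 29 c8 60 80 1f 62 28 0c) = d8d0
m2: inner = H(48 43 a2 0a ea 75 08 c1 e1) = bd 83; tag = H(22 29 c8 60 80 1f 62 bd 83) = 4f65 ← matches
m3: inner = H(48 43 a2 0a ea 75 08 dd ba) = 96 9f; tag = H(22 29 c8 60 80 1f 62 96 9f) = 6b3e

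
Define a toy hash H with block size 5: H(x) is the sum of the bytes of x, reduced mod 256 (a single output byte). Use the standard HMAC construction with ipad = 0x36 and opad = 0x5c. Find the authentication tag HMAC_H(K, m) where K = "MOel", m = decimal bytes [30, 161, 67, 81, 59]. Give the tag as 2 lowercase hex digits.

4e

Key "MOel" = 4d 4f 65 6c is 4 bytes ≤ B = 5; zero-pad to 5 bytes: K' = 4d 4f 65 6c 00.
K' ⊕ ipad = 7b 79 53 5a 36.  K' ⊕ opad = 11 13 39 30 5c.
Inner input = (K'⊕ipad) ∥ m = 7b 79 53 5a 36 ∥ 1e a1 43 51 3b.
Inner hash: sum = 123+121+83+90+54+30+161+67+81+59 = 869; mod 256 = 101 → 65.
Outer input = (K'⊕opad) ∥ inner = 11 13 39 30 5c ∥ 65.
Outer hash (tag): sum = 17+19+57+48+92+101 = 334; mod 256 = 78 → 4e.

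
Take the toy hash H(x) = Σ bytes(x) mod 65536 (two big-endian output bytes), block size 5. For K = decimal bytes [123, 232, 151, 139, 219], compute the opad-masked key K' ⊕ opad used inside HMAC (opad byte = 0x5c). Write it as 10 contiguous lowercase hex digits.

27b4cbd787

Key decimal bytes [123, 232, 151, 139, 219] = 7b e8 97 8b db is exactly B = 5 bytes: K' = 7b e8 97 8b db.
XOR each byte with 0x5c: 7b⊕5c=27, e8⊕5c=b4, 97⊕5c=cb, 8b⊕5c=d7, db⊕5c=87.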